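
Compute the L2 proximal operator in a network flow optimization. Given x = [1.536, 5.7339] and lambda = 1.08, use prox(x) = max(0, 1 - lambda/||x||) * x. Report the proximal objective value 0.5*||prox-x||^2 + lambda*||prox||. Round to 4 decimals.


Step 1: Compute ||x||.
||x|| = 5.9361
Step 2: Compute scaling factor.
scale = max(0, 1 - 1.08/5.9361) = 0.8181
Step 3: prox(x) = [1.2565, 4.6907]
||prox(x)|| = 4.8561
Step 4: Proximal objective.
0.5*||prox-x||^2 = 0.5832
lambda*||prox|| = 5.2446
Total = 5.8278


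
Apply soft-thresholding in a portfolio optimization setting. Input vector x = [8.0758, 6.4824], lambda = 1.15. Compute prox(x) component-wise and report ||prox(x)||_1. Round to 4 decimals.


Soft-thresholding with lambda = 1.15:
prox(8.0758) = sign(8.0758)*max(|8.0758| - 1.15, 0) = 6.9258
prox(6.4824) = sign(6.4824)*max(|6.4824| - 1.15, 0) = 5.3324
prox(x) = [6.9258, 5.3324]
||prox(x)||_1 = 6.9258 + 5.3324 = 12.2582


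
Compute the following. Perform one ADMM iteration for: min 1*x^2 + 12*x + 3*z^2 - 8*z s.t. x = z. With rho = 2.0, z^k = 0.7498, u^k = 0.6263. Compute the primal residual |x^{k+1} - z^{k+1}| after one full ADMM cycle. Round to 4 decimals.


ADMM iteration with rho = 2.0, z^k = 0.7498, u^k = 0.6263
Step 1: x-update.
Minimize 1*x^2 + 12*x + (2.0/2)*(x - 0.7498 + 0.6263)^2
FOC: (2*1 + 2.0)*x = -12 + 2.0*(0.7498 - 0.6263)
x^{k+1} = -2.9383
Step 2: z-update.
Minimize 3*z^2 - 8*z + (2.0/2)*(-2.9383 - z + 0.6263)^2
FOC: (2*3 + 2.0)*z = 8 + 2.0*(-2.9383 + 0.6263)
z^{k+1} = 0.422
Step 3: u-update.
u^{k+1} = 0.6263 - 2.9383 - 0.422 = -2.734
Step 4: Primal residual = |-2.9383 - 0.422| = 3.3603


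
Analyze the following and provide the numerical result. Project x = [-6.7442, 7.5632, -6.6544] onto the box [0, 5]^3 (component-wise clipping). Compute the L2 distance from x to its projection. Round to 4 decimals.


Project each component onto [0, 5].
clip(-6.7442) = 0.0, clip(7.5632) = 5.0, clip(-6.6544) = 0.0
Projection = [0.0, 5.0, 0.0]
Squared diffs: [45.4842, 6.57, 44.281]
Distance = sqrt(96.3352) = 9.8151


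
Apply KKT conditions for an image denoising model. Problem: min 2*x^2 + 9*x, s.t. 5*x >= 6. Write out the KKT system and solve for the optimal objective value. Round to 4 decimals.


Step 1: Try lambda = 0 (constraint inactive).
x_unc = -9/(2*2) = -2.25
Check: 5*-2.25 = -11.25 < 6 -- violated!
Step 2: Constraint must be active: 5*x = 6
x* = 6/5 = 1.2
lambda = (2*2*1.2 + 9)/5 = 2.76
Step 3: Compute optimal value.
f(x*) = 2*1.2^2 + 9*1.2 = 13.68


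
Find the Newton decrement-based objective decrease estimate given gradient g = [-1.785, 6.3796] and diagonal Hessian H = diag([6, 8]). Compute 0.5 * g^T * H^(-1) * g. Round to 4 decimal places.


Step 1: H is diagonal, so H^(-1) * g = [-0.2975, 0.7975].
Step 2: g^T H^(-1) g = sum_i g_i^2 / H_ii
  = (-1.785)^2/6 + (6.3796)^2/8
  = 0.531 + 5.0874 = 5.6184
Step 3: Objective decrease = 0.5 * g^T H^(-1) g = 2.8092


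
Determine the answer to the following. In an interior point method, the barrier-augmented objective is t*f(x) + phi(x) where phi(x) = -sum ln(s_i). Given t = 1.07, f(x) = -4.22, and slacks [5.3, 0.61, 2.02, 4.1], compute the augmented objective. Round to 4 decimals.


Step 1: Compute log-barrier.
ln values: [1.6677, -0.4943, 0.7031, 1.411]
phi = -(1.6677 - 0.4943 + 0.7031 + 1.411) = -3.2875
Step 2: Compute augmented objective.
t*f(x) = 1.07*-4.22 = -4.5154
Total = -4.5154 - 3.2875 = -7.8029


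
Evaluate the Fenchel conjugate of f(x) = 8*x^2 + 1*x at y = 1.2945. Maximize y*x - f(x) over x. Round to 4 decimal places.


f*(y) = sup_x {y*x - a*x^2 - b*x} = sup_x {(y-b)*x - a*x^2}
FOC: (y - b) - 2a*x = 0 => x* = (y - b)/(2a)
x* = (1.2945 - 1)/(2*8) = 0.0184
f*(1.2945) = (y-b)^2/(4a) = (1.2945 - 1)^2/(4*8)
= 0.0867/32 = 0.0027


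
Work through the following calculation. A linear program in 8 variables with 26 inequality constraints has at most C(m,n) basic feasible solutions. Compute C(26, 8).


Each vertex corresponds to some choice of n active constraints out of m, so the number of vertices is at most C(m, n) = m! / (n!(m-n)!).
m = 26, n = 8
Numerator: 26 * 25 * 24 * 23 * 22 * 21 * 20 * 19
Denominator: 8! = 40320
C(26, 8) = 1562275


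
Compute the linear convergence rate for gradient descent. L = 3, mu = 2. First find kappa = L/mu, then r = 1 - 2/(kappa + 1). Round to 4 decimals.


Step 1: Compute the condition number.
kappa = L/mu = 3/2 = 1.5
Step 2: Compute the convergence rate.
r = 1 - 2/(kappa + 1) = 1 - 2*mu/(L + mu) = (L - mu)/(L + mu) = 1/5 = 0.2


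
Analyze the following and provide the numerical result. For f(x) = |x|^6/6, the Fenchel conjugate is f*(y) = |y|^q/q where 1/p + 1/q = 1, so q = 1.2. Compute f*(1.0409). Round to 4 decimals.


The conjugate exponent q satisfies 1/p + 1/q = 1.
p = 6, so q = 6/(6 - 1) = 1.2
|y|^q = 1.0409^1.2 = 1.0493
f*(1.0409) = 1.0493 / 1.2 = 0.8744


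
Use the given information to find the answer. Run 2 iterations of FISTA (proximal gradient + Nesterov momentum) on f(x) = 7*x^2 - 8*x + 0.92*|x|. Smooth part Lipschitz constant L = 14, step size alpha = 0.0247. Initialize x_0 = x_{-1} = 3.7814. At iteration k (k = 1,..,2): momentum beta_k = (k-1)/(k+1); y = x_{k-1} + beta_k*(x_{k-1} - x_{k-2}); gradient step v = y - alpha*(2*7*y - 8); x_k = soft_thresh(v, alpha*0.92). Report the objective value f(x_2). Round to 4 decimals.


FISTA on f(x) = 7*x^2 - 8*x + 0.92*|x|
L = 14, alpha = 0.0247
Iteration 1: beta = 0.0, y = 3.7814 + 0.0*(3.7814 - 3.7814) = 3.7814
  grad(y) = 44.9396, v = y - alpha*grad = 2.6714
  prox(v) = soft_thresh(2.6714, 0.0227) = 2.6487
Iteration 2: beta = 0.3333, y = 2.6487 + 0.3333*(2.6487 - 3.7814) = 2.2711
  grad(y) = 23.7953, v = y - alpha*grad = 1.6833
  prox(v) = soft_thresh(1.6833, 0.0227) = 1.6606
f(x_2) = 7*1.6606^2 - 8*1.6606 + 0.92*|1.6606| = 7.5465


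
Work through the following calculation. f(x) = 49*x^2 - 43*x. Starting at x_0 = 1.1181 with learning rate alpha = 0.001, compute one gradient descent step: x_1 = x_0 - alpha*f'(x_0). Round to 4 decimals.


We compute the gradient at x_0 and apply the update.
f'(x) = 98*x - 43
f'(1.1181) = 98*1.1181 - 43 = 66.5738
x_1 = 1.1181 - 0.001*66.5738 = 1.0515


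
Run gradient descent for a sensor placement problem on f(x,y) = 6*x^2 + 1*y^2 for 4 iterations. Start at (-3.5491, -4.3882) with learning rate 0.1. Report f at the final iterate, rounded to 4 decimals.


Gradient descent on f(x,y) = 6*x^2 + 1*y^2.
Starting point: (-3.5491, -4.3882), alpha = 0.1
Step 1: grad_x = 2*6*-3.5491 = -42.5892, grad_y = 2*1*-4.3882 = -8.7764
  x_1 = -3.5491 - 0.1*-42.5892 = 0.7098
  y_1 = -4.3882 - 0.1*-8.7764 = -3.5106
Step 2: grad_x = 2*6*0.7098 = 8.5178, grad_y = 2*1*-3.5106 = -7.0211
  x_2 = 0.7098 - 0.1*8.5178 = -0.142
  y_2 = -3.5106 - 0.1*-7.0211 = -2.8084
Step 3: grad_x = 2*6*-0.142 = -1.7036, grad_y = 2*1*-2.8084 = -5.6169
  x_3 = -0.142 - 0.1*-1.7036 = 0.0284
  y_3 = -2.8084 - 0.1*-5.6169 = -2.2468
Step 4: grad_x = 2*6*0.0284 = 0.3407, grad_y = 2*1*-2.2468 = -4.4935
  x_4 = 0.0284 - 0.1*0.3407 = -0.0057
  y_4 = -2.2468 - 0.1*-4.4935 = -1.7974
f(-0.0057, -1.7974) = 6*(-0.0057)^2 + 1*(-1.7974)^2 = 3.2309


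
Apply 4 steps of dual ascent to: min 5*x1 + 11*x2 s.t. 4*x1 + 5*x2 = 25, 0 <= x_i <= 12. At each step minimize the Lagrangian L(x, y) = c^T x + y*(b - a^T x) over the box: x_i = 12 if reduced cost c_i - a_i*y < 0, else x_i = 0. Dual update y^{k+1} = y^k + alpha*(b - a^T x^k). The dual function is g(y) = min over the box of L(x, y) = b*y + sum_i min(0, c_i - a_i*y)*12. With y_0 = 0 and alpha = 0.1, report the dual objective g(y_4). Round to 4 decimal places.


Dual ascent for LP: min 5*x1 + 11*x2, 4*x1 + 5*x2 = 25, 0 <= x_i <= 12
Step 1: y^k = 0.0, reduced costs: (5.0, 11.0)
  x^k = (0.0, 0.0), subgradient = b - a^T x = 25.0
  y^{k+1} = 0.0 + 0.1*25.0 = 2.5
Step 2: y^k = 2.5, reduced costs: (-5.0, -1.5)
  x^k = (12.0, 12.0), subgradient = b - a^T x = -83.0
  y^{k+1} = 2.5 + 0.1*-83.0 = -5.8
Step 3: y^k = -5.8, reduced costs: (28.2, 40.0)
  x^k = (0.0, 0.0), subgradient = b - a^T x = 25.0
  y^{k+1} = -5.8 + 0.1*25.0 = -3.3
Step 4: y^k = -3.3, reduced costs: (18.2, 27.5)
  x^k = (0.0, 0.0), subgradient = b - a^T x = 25.0
  y^{k+1} = -3.3 + 0.1*25.0 = -0.8
Dual objective at y_4 = -0.8: reduced costs (8.2, 15.0), box minimizer x = (0.0, 0.0)
g(y_4) = b*y + (c1 - a1*y)*x1 + (c2 - a2*y)*x2 = 25*(-0.8) + 8.2*0.0 + 15.0*0.0 = -20.0 + 0.0 + 0.0 = -20.0


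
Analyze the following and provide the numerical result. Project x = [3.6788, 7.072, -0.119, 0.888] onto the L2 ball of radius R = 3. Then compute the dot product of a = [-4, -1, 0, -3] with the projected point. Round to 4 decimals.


Step 1: Compute ||x|| (intermediates to 6 decimals).
||x|| = sqrt(3.6788^2 + 7.072^2 + (-0.119)^2 + 0.888^2) = 8.021811
Step 2: Project.
Since ||x|| > R, scale = R/||x|| = 3/8.021811 = 0.37398, proj(x) = scale * x
proj(x) = [1.375798, 2.644787, -0.044504, 0.332094]
Step 3: Dot product.
a^T * proj(x) = -4*1.375798 - 1*2.644787 + 0*(-0.044504) - 3*0.332094 = -9.1443


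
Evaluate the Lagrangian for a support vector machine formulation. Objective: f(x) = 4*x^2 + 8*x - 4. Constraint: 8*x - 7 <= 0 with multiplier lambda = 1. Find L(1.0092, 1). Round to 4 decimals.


Step 1: Evaluate f(x).
f(1.0092) = 4*1.0092^2 + 8*1.0092 - 4 = 8.1475
Step 2: Evaluate g(x).
g(1.0092) = 8*1.0092 - 7 = 1.0736
Step 3: Compute Lagrangian.
L = 8.1475 + 1*1.0736 = 9.2211


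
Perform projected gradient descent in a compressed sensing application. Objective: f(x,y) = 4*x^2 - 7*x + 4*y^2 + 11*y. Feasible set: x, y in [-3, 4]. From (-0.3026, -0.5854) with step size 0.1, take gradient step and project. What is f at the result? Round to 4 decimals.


Step 1: Compute gradient at (-0.3026, -0.5854).
grad_x = 2*4*-0.3026 - 7 = -9.4208
grad_y = 2*4*-0.5854 + 11 = 6.3168
Step 2: Gradient step.
x_raw = -0.3026 - 0.1*-9.4208 = 0.6395
y_raw = -0.5854 - 0.1*6.3168 = -1.2171
Step 3: Project onto [-3, 4].
x_proj = clip(0.6395) = 0.6395
y_proj = clip(-1.2171) = -1.2171
Step 4: Evaluate f.
f(0.6395, -1.2171) = -10.3034


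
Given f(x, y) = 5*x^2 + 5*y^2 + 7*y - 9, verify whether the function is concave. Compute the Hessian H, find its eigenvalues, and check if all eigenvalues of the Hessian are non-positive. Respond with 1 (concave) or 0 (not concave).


The Hessian of f(x,y) = 5*x^2 + 5*y^2 + 7*y - 9 is:
H = [[10, 0], [0, 10]]
Trace = 10 + 10 = 20
Determinant = 10*10 - (0)^2 = 100
Discriminant = (20)^2 - 4*100 = 0.0
Eigenvalues: lambda_1 = 10.0, lambda_2 = 10.0
The function is not concave.

0


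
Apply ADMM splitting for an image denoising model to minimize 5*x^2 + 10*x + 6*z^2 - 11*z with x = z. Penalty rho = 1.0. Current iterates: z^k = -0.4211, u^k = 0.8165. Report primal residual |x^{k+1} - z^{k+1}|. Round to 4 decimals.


ADMM iteration with rho = 1.0, z^k = -0.4211, u^k = 0.8165
Step 1: x-update.
Minimize 5*x^2 + 10*x + (1.0/2)*(x + 0.4211 + 0.8165)^2
FOC: (2*5 + 1.0)*x = -10 + 1.0*(-0.4211 - 0.8165)
x^{k+1} = -1.0216
Step 2: z-update.
Minimize 6*z^2 - 11*z + (1.0/2)*(-1.0216 - z + 0.8165)^2
FOC: (2*6 + 1.0)*z = 11 + 1.0*(-1.0216 + 0.8165)
z^{k+1} = 0.8304
Step 3: u-update.
u^{k+1} = 0.8165 - 1.0216 - 0.8304 = -1.0355
Step 4: Primal residual = |-1.0216 - 0.8304| = 1.852


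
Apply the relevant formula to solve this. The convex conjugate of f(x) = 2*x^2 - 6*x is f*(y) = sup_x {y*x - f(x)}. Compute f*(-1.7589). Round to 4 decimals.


f*(y) = sup_x {y*x - a*x^2 - b*x} = sup_x {(y-b)*x - a*x^2}
FOC: (y - b) - 2a*x = 0 => x* = (y - b)/(2a)
x* = (-1.7589 + 6)/(2*2) = 1.0603
f*(-1.7589) = (y-b)^2/(4a) = (-1.7589 + 6)^2/(4*2)
= 17.9869/8 = 2.2484


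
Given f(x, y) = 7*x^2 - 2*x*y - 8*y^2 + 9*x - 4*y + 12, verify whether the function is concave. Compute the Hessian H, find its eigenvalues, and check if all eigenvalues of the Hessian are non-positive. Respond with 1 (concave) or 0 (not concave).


The Hessian of f(x,y) = 7*x^2 - 2*x*y - 8*y^2 + 9*x - 4*y + 12 is:
H = [[14, -2], [-2, -16]]
Trace = 14 - 16 = -2
Determinant = 14*-16 - (-2)^2 = -228
Discriminant = (-2)^2 - 4*-228 = 916.0
Eigenvalues: lambda_1 = -16.1327, lambda_2 = 14.1327
The function is not concave.

0


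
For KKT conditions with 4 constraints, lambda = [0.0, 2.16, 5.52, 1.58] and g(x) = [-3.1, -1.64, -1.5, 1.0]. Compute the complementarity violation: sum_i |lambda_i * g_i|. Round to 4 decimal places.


KKT complementary slackness check:
lambda_1 * g_1 = 0.0 * -3.1 = -0.0
lambda_2 * g_2 = 2.16 * -1.64 = -3.5424
lambda_3 * g_3 = 5.52 * -1.5 = -8.28
lambda_4 * g_4 = 1.58 * 1.0 = 1.58
Total violation = 0.0 + 3.5424 + 8.28 + 1.58 = 13.4024


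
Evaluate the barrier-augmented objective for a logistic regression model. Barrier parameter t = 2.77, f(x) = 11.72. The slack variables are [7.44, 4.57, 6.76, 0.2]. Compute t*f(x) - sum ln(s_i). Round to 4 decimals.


Step 1: Compute log-barrier.
ln values: [2.0069, 1.5195, 1.911, -1.6094]
phi = -(2.0069 + 1.5195 + 1.911 - 1.6094) = -3.828
Step 2: Compute augmented objective.
t*f(x) = 2.77*11.72 = 32.4644
Total = 32.4644 - 3.828 = 28.6364


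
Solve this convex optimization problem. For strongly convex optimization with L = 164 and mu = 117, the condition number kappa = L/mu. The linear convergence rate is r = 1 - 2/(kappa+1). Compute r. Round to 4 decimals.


Step 1: Compute the condition number.
kappa = L/mu = 164/117 = 1.4017
Step 2: Compute the convergence rate.
r = 1 - 2/(kappa + 1) = 1 - 2*mu/(L + mu) = (L - mu)/(L + mu) = 47/281 = 0.1673


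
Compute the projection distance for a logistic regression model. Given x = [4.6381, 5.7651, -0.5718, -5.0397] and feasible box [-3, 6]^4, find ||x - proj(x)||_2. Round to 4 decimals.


Project each component onto [-3, 6].
clip(4.6381) = 4.6381, clip(5.7651) = 5.7651, clip(-0.5718) = -0.5718, clip(-5.0397) = -3.0
Projection = [4.6381, 5.7651, -0.5718, -3.0]
Squared diffs: [0.0, 0.0, 0.0, 4.1604]
Distance = sqrt(4.1604) = 2.0397


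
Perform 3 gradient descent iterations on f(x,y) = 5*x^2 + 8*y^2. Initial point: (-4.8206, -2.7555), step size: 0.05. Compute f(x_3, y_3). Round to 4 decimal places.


Gradient descent on f(x,y) = 5*x^2 + 8*y^2.
Starting point: (-4.8206, -2.7555), alpha = 0.05
Step 1: grad_x = 2*5*-4.8206 = -48.206, grad_y = 2*8*-2.7555 = -44.088
  x_1 = -4.8206 - 0.05*-48.206 = -2.4103
  y_1 = -2.7555 - 0.05*-44.088 = -0.5511
Step 2: grad_x = 2*5*-2.4103 = -24.103, grad_y = 2*8*-0.5511 = -8.8176
  x_2 = -2.4103 - 0.05*-24.103 = -1.2052
  y_2 = -0.5511 - 0.05*-8.8176 = -0.1102
Step 3: grad_x = 2*5*-1.2052 = -12.0515, grad_y = 2*8*-0.1102 = -1.7635
  x_3 = -1.2052 - 0.05*-12.0515 = -0.6026
  y_3 = -0.1102 - 0.05*-1.7635 = -0.022
f(-0.6026, -0.022) = 5*(-0.6026)^2 + 8*(-0.022)^2 = 1.8194


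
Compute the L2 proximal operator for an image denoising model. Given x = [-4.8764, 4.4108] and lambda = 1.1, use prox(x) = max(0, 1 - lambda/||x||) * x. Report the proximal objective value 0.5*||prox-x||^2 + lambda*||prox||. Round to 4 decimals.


Step 1: Compute ||x||.
||x|| = 6.5753
Step 2: Compute scaling factor.
scale = max(0, 1 - 1.1/6.5753) = 0.8327
Step 3: prox(x) = [-4.0606, 3.6729]
||prox(x)|| = 5.4753
Step 4: Proximal objective.
0.5*||prox-x||^2 = 0.605
lambda*||prox|| = 6.0228
Total = 6.6278


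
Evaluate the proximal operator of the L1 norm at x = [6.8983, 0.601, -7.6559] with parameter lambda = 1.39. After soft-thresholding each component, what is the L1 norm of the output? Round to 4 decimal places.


Soft-thresholding with lambda = 1.39:
prox(6.8983) = sign(6.8983)*max(|6.8983| - 1.39, 0) = 5.5083
prox(0.601) = sign(0.601)*max(|0.601| - 1.39, 0) = 0.0
prox(-7.6559) = sign(-7.6559)*max(|-7.6559| - 1.39, 0) = -6.2659
prox(x) = [5.5083, 0.0, -6.2659]
||prox(x)||_1 = 5.5083 + 0.0 + 6.2659 = 11.7742


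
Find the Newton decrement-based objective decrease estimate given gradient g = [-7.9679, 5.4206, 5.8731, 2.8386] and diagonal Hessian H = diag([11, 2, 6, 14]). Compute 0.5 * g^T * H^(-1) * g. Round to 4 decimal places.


Step 1: H is diagonal, so H^(-1) * g = [-0.7244, 2.7103, 0.9789, 0.2028].
Step 2: g^T H^(-1) g = sum_i g_i^2 / H_ii
  = (-7.9679)^2/11 + (5.4206)^2/2 + (5.8731)^2/6 + (2.8386)^2/14
  = 5.7716 + 14.6915 + 5.7489 + 0.5755 = 26.7875
Step 3: Objective decrease = 0.5 * g^T H^(-1) g = 13.3937


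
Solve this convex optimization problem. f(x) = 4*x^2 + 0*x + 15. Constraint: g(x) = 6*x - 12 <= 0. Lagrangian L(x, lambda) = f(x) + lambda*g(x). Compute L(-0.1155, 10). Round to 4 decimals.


Step 1: Evaluate f(x).
f(-0.1155) = 4*(-0.1155)^2 + 0*(-0.1155) + 15 = 15.0534
Step 2: Evaluate g(x).
g(-0.1155) = 6*-0.1155 - 12 = -12.693
Step 3: Compute Lagrangian.
L = 15.0534 + 10*-12.693 = -111.8766


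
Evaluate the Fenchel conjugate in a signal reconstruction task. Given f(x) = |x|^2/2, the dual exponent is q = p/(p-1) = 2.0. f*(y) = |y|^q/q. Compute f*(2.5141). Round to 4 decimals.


The conjugate exponent q satisfies 1/p + 1/q = 1.
p = 2, so q = 2/(2 - 1) = 2.0
|y|^q = 2.5141^2.0 = 6.3207
f*(2.5141) = 6.3207 / 2.0 = 3.1603


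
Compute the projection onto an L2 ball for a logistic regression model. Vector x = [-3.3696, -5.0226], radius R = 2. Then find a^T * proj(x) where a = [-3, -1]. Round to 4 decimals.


Step 1: Compute ||x|| (intermediates to 6 decimals).
||x|| = sqrt((-3.3696)^2 + (-5.0226)^2) = 6.048199
Step 2: Project.
Since ||x|| > R, scale = R/||x|| = 2/6.048199 = 0.330677, proj(x) = scale * x
proj(x) = [-1.114249, -1.660858]
Step 3: Dot product.
a^T * proj(x) = -3*(-1.114249) - 1*(-1.660858) = 5.0036


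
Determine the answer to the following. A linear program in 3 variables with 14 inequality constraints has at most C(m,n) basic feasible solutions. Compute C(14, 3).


Each vertex corresponds to some choice of n active constraints out of m, so the number of vertices is at most C(m, n) = m! / (n!(m-n)!).
m = 14, n = 3
Numerator: 14 * 13 * 12
Denominator: 3! = 6
C(14, 3) = 364


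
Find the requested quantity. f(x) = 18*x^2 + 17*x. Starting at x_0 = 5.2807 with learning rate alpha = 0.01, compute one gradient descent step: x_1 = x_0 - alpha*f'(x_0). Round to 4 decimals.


We compute the gradient at x_0 and apply the update.
f'(x) = 36*x + 17
f'(5.2807) = 36*5.2807 + 17 = 207.1052
x_1 = 5.2807 - 0.01*207.1052 = 3.2096


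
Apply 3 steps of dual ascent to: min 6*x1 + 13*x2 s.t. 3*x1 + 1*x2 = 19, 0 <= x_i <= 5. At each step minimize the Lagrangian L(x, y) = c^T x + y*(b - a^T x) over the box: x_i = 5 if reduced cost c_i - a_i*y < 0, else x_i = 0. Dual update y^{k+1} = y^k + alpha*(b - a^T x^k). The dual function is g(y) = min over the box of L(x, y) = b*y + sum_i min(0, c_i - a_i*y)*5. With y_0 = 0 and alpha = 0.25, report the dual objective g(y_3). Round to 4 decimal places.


Dual ascent for LP: min 6*x1 + 13*x2, 3*x1 + 1*x2 = 19, 0 <= x_i <= 5
Step 1: y^k = 0.0, reduced costs: (6.0, 13.0)
  x^k = (0.0, 0.0), subgradient = b - a^T x = 19.0
  y^{k+1} = 0.0 + 0.25*19.0 = 4.75
Step 2: y^k = 4.75, reduced costs: (-8.25, 8.25)
  x^k = (5.0, 0.0), subgradient = b - a^T x = 4.0
  y^{k+1} = 4.75 + 0.25*4.0 = 5.75
Step 3: y^k = 5.75, reduced costs: (-11.25, 7.25)
  x^k = (5.0, 0.0), subgradient = b - a^T x = 4.0
  y^{k+1} = 5.75 + 0.25*4.0 = 6.75
Dual objective at y_3 = 6.75: reduced costs (-14.25, 6.25), box minimizer x = (5.0, 0.0)
g(y_3) = b*y + (c1 - a1*y)*x1 + (c2 - a2*y)*x2 = 19*6.75 + (-14.25)*5.0 + 6.25*0.0 = 128.25 - 71.25 + 0.0 = 57.0


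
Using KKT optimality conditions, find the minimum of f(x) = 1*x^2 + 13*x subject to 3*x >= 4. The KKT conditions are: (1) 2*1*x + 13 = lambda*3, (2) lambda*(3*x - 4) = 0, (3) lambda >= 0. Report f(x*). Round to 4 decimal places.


Step 1: Try lambda = 0 (constraint inactive).
x_unc = -13/(2*1) = -6.5
Check: 3*-6.5 = -19.5 < 4 -- violated!
Step 2: Constraint must be active: 3*x = 4
x* = 4/3 = 1.3333 (rounded; the exact value 4/3 is used below)
lambda = (2*1*(4/3) + 13)/3 = 5.2222
Step 3: Compute optimal value.
f(x*) = 1*(4/3)^2 + 13*(4/3) = 19.1111


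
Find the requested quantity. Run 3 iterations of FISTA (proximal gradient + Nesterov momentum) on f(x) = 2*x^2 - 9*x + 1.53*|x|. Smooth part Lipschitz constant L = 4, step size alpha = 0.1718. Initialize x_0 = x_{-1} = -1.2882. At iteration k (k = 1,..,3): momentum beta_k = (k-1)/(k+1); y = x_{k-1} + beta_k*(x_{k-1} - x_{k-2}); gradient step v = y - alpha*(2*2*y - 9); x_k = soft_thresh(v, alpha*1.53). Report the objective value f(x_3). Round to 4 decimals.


FISTA on f(x) = 2*x^2 - 9*x + 1.53*|x|
L = 4, alpha = 0.1718
Iteration 1: beta = 0.0, y = -1.2882 + 0.0*(-1.2882 + 1.2882) = -1.2882
  grad(y) = -14.1528, v = y - alpha*grad = 1.1433
  prox(v) = soft_thresh(1.1433, 0.2629) = 0.8804
Iteration 2: beta = 0.3333, y = 0.8804 + 0.3333*(0.8804 + 1.2882) = 1.6033
  grad(y) = -2.5869, v = y - alpha*grad = 2.0477
  prox(v) = soft_thresh(2.0477, 0.2629) = 1.7848
Iteration 3: beta = 0.5, y = 1.7848 + 0.5*(1.7848 - 0.8804) = 2.2371
  grad(y) = -0.0517, v = y - alpha*grad = 2.246
  prox(v) = soft_thresh(2.246, 0.2629) = 1.9831
f(x_3) = 2*1.9831^2 - 9*1.9831 + 1.53*|1.9831| = -6.9484


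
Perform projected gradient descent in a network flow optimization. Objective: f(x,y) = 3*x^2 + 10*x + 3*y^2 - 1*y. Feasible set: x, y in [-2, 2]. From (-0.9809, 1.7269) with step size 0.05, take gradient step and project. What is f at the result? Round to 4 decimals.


Step 1: Compute gradient at (-0.9809, 1.7269).
grad_x = 2*3*-0.9809 + 10 = 4.1146
grad_y = 2*3*1.7269 - 1 = 9.3614
Step 2: Gradient step.
x_raw = -0.9809 - 0.05*4.1146 = -1.1866
y_raw = 1.7269 - 0.05*9.3614 = 1.2588
Step 3: Project onto [-2, 2].
x_proj = clip(-1.1866) = -1.1866
y_proj = clip(1.2588) = 1.2588
Step 4: Evaluate f.
f(-1.1866, 1.2588) = -4.1469


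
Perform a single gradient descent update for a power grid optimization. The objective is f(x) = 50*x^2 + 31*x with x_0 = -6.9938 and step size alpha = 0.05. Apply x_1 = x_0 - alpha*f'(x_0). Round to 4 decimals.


We compute the gradient at x_0 and apply the update.
f'(x) = 100*x + 31
f'(-6.9938) = 100*-6.9938 + 31 = -668.38
x_1 = -6.9938 - 0.05*-668.38 = 26.4252


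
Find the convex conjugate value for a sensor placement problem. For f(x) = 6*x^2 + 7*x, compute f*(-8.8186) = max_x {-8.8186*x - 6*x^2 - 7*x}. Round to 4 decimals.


f*(y) = sup_x {y*x - a*x^2 - b*x} = sup_x {(y-b)*x - a*x^2}
FOC: (y - b) - 2a*x = 0 => x* = (y - b)/(2a)
x* = (-8.8186 - 7)/(2*6) = -1.3182
f*(-8.8186) = (y-b)^2/(4a) = (-8.8186 - 7)^2/(4*6)
= 250.2281/24 = 10.4262


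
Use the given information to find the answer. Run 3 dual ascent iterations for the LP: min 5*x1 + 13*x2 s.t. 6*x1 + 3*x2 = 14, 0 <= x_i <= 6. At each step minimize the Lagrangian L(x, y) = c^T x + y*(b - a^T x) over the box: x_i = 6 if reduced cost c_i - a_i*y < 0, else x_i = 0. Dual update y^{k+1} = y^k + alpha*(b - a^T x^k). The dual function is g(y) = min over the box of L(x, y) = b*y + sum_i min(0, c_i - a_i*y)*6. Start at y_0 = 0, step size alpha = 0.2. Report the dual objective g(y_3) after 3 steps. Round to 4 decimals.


Dual ascent for LP: min 5*x1 + 13*x2, 6*x1 + 3*x2 = 14, 0 <= x_i <= 6
Step 1: y^k = 0.0, reduced costs: (5.0, 13.0)
  x^k = (0.0, 0.0), subgradient = b - a^T x = 14.0
  y^{k+1} = 0.0 + 0.2*14.0 = 2.8
Step 2: y^k = 2.8, reduced costs: (-11.8, 4.6)
  x^k = (6.0, 0.0), subgradient = b - a^T x = -22.0
  y^{k+1} = 2.8 + 0.2*-22.0 = -1.6
Step 3: y^k = -1.6, reduced costs: (14.6, 17.8)
  x^k = (0.0, 0.0), subgradient = b - a^T x = 14.0
  y^{k+1} = -1.6 + 0.2*14.0 = 1.2
Dual objective at y_3 = 1.2: reduced costs (-2.2, 9.4), box minimizer x = (6.0, 0.0)
g(y_3) = b*y + (c1 - a1*y)*x1 + (c2 - a2*y)*x2 = 14*1.2 + (-2.2)*6.0 + 9.4*0.0 = 16.8 - 13.2 + 0.0 = 3.6


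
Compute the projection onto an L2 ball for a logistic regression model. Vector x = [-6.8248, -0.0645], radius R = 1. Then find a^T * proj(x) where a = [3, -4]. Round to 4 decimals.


Step 1: Compute ||x|| (intermediates to 6 decimals).
||x|| = sqrt((-6.8248)^2 + (-0.0645)^2) = 6.825105
Step 2: Project.
Since ||x|| > R, scale = R/||x|| = 1/6.825105 = 0.146518, proj(x) = scale * x
proj(x) = [-0.999956, -0.00945]
Step 3: Dot product.
a^T * proj(x) = 3*(-0.999956) - 4*(-0.00945) = -2.9621


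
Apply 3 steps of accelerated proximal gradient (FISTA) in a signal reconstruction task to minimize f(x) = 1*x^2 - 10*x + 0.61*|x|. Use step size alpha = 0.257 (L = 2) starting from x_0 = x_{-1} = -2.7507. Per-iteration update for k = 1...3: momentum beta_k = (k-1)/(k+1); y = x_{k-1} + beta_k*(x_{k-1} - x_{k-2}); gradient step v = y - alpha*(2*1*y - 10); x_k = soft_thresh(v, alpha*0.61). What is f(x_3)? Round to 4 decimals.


FISTA on f(x) = 1*x^2 - 10*x + 0.61*|x|
L = 2, alpha = 0.257
Iteration 1: beta = 0.0, y = -2.7507 + 0.0*(-2.7507 + 2.7507) = -2.7507
  grad(y) = -15.5014, v = y - alpha*grad = 1.2332
  prox(v) = soft_thresh(1.2332, 0.1568) = 1.0764
Iteration 2: beta = 0.3333, y = 1.0764 + 0.3333*(1.0764 + 2.7507) = 2.3521
  grad(y) = -5.2958, v = y - alpha*grad = 3.7131
  prox(v) = soft_thresh(3.7131, 0.1568) = 3.5563
Iteration 3: beta = 0.5, y = 3.5563 + 0.5*(3.5563 - 1.0764) = 4.7963
  grad(y) = -0.4074, v = y - alpha*grad = 4.901
  prox(v) = soft_thresh(4.901, 0.1568) = 4.7442
f(x_3) = 1*4.7442^2 - 10*4.7442 + 0.61*|4.7442| = -22.0406


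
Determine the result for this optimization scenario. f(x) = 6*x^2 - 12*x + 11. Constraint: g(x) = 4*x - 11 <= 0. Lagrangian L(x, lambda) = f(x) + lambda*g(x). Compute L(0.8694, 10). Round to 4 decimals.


Step 1: Evaluate f(x).
f(0.8694) = 6*0.8694^2 - 12*0.8694 + 11 = 5.1023
Step 2: Evaluate g(x).
g(0.8694) = 4*0.8694 - 11 = -7.5224
Step 3: Compute Lagrangian.
L = 5.1023 + 10*-7.5224 = -70.1217


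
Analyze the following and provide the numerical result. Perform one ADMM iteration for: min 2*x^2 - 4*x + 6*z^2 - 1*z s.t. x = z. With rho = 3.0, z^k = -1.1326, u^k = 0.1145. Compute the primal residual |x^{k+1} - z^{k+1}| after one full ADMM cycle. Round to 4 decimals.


ADMM iteration with rho = 3.0, z^k = -1.1326, u^k = 0.1145
Step 1: x-update.
Minimize 2*x^2 - 4*x + (3.0/2)*(x + 1.1326 + 0.1145)^2
FOC: (2*2 + 3.0)*x = 4 + 3.0*(-1.1326 - 0.1145)
x^{k+1} = 0.037
Step 2: z-update.
Minimize 6*z^2 - 1*z + (3.0/2)*(0.037 - z + 0.1145)^2
FOC: (2*6 + 3.0)*z = 1 + 3.0*(0.037 + 0.1145)
z^{k+1} = 0.097
Step 3: u-update.
u^{k+1} = 0.1145 + 0.037 - 0.097 = 0.0545
Step 4: Primal residual = |0.037 - 0.097| = 0.06


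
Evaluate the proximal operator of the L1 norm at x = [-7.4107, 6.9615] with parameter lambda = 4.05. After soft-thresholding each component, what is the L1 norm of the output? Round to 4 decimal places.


Soft-thresholding with lambda = 4.05:
prox(-7.4107) = sign(-7.4107)*max(|-7.4107| - 4.05, 0) = -3.3607
prox(6.9615) = sign(6.9615)*max(|6.9615| - 4.05, 0) = 2.9115
prox(x) = [-3.3607, 2.9115]
||prox(x)||_1 = 3.3607 + 2.9115 = 6.2722


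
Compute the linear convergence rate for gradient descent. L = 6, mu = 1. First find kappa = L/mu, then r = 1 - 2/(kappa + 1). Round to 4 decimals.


Step 1: Compute the condition number.
kappa = L/mu = 6/1 = 6.0
Step 2: Compute the convergence rate.
r = 1 - 2/(kappa + 1) = 1 - 2*mu/(L + mu) = (L - mu)/(L + mu) = 5/7 = 0.7143


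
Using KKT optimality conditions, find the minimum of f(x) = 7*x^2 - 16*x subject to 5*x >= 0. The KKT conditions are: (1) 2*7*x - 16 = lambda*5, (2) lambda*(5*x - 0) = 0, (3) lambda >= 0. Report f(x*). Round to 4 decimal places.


Step 1: Try lambda = 0 (constraint inactive).
Stationarity: 2*7*x - 16 = 0
x* = 16/(2*7) = 8/7 = 1.1429 (rounded; the exact value 8/7 is used below)
Check constraint: 5*1.1429 = 5.7145 >= 0 -- satisfied.
Step 2: Compute optimal value.
f(x*) = 7*(8/7)^2 - 16*(8/7) = -9.1429


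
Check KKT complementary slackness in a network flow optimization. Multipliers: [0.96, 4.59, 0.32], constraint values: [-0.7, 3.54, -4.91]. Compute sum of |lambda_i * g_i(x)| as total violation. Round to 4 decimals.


KKT complementary slackness check:
lambda_1 * g_1 = 0.96 * -0.7 = -0.672
lambda_2 * g_2 = 4.59 * 3.54 = 16.2486
lambda_3 * g_3 = 0.32 * -4.91 = -1.5712
Total violation = 0.672 + 16.2486 + 1.5712 = 18.4918


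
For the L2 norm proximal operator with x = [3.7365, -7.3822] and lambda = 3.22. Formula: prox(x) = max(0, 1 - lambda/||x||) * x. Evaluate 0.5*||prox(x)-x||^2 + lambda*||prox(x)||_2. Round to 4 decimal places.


Step 1: Compute ||x||.
||x|| = 8.274
Step 2: Compute scaling factor.
scale = max(0, 1 - 3.22/8.274) = 0.6108
Step 3: prox(x) = [2.2824, -4.5092]
||prox(x)|| = 5.054
Step 4: Proximal objective.
0.5*||prox-x||^2 = 5.1842
lambda*||prox|| = 16.2739
Total = 21.4579


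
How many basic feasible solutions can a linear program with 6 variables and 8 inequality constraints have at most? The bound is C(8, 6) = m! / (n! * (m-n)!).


Each vertex corresponds to some choice of n active constraints out of m, so the number of vertices is at most C(m, n) = m! / (n!(m-n)!).
m = 8, n = 6
Numerator: 8 * 7 * 6 * 5 * 4 * 3
Denominator: 6! = 720
C(8, 6) = 28


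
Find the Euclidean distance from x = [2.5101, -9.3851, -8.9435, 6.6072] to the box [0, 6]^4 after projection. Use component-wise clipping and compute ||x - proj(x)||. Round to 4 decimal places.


Project each component onto [0, 6].
clip(2.5101) = 2.5101, clip(-9.3851) = 0.0, clip(-8.9435) = 0.0, clip(6.6072) = 6.0
Projection = [2.5101, 0.0, 0.0, 6.0]
Squared diffs: [0.0, 88.0801, 79.9862, 0.3687]
Distance = sqrt(168.435) = 12.9783


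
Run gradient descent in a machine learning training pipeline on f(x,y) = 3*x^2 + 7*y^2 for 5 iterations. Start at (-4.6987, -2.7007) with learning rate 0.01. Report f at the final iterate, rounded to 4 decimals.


Gradient descent on f(x,y) = 3*x^2 + 7*y^2.
Starting point: (-4.6987, -2.7007), alpha = 0.01
Step 1: grad_x = 2*3*-4.6987 = -28.1922, grad_y = 2*7*-2.7007 = -37.8098
  x_1 = -4.6987 - 0.01*-28.1922 = -4.4168
  y_1 = -2.7007 - 0.01*-37.8098 = -2.3226
Step 2: grad_x = 2*3*-4.4168 = -26.5007, grad_y = 2*7*-2.3226 = -32.5164
  x_2 = -4.4168 - 0.01*-26.5007 = -4.1518
  y_2 = -2.3226 - 0.01*-32.5164 = -1.9974
Step 3: grad_x = 2*3*-4.1518 = -24.9106, grad_y = 2*7*-1.9974 = -27.9641
  x_3 = -4.1518 - 0.01*-24.9106 = -3.9027
  y_3 = -1.9974 - 0.01*-27.9641 = -1.7178
Step 4: grad_x = 2*3*-3.9027 = -23.416, grad_y = 2*7*-1.7178 = -24.0492
  x_4 = -3.9027 - 0.01*-23.416 = -3.6685
  y_4 = -1.7178 - 0.01*-24.0492 = -1.4773
Step 5: grad_x = 2*3*-3.6685 = -22.011, grad_y = 2*7*-1.4773 = -20.6823
  x_5 = -3.6685 - 0.01*-22.011 = -3.4484
  y_5 = -1.4773 - 0.01*-20.6823 = -1.2705
f(-3.4484, -1.2705) = 3*(-3.4484)^2 + 7*(-1.2705)^2 = 46.9732


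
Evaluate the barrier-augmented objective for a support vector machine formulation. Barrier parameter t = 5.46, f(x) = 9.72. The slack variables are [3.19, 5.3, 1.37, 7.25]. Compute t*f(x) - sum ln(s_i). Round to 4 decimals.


Step 1: Compute log-barrier.
ln values: [1.16, 1.6677, 0.3148, 1.981]
phi = -(1.16 + 1.6677 + 0.3148 + 1.981) = -5.1235
Step 2: Compute augmented objective.
t*f(x) = 5.46*9.72 = 53.0712
Total = 53.0712 - 5.1235 = 47.9477


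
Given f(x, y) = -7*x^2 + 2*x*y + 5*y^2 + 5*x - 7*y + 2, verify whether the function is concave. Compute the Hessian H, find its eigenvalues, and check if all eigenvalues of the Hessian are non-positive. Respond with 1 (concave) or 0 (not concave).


The Hessian of f(x,y) = -7*x^2 + 2*x*y + 5*y^2 + 5*x - 7*y + 2 is:
H = [[-14, 2], [2, 10]]
Trace = -14 + 10 = -4
Determinant = -14*10 - (2)^2 = -144
Discriminant = (-4)^2 - 4*-144 = 592.0
Eigenvalues: lambda_1 = -14.1655, lambda_2 = 10.1655
The function is not concave.

0


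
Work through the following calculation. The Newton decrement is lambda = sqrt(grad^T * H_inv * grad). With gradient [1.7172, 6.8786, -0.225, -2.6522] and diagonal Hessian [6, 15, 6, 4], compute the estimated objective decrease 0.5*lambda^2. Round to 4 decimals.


Step 1: H is diagonal, so H^(-1) * g = [0.2862, 0.4586, -0.0375, -0.6631].
Step 2: g^T H^(-1) g = sum_i g_i^2 / H_ii
  = (1.7172)^2/6 + (6.8786)^2/15 + (-0.225)^2/6 + (-2.6522)^2/4
  = 0.4915 + 3.1543 + 0.0084 + 1.7585 = 5.4128
Step 3: Objective decrease = 0.5 * g^T H^(-1) g = 2.7064


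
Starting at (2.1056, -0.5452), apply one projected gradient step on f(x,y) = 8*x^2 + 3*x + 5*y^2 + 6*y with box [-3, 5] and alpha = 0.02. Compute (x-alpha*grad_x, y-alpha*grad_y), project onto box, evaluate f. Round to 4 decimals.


Step 1: Compute gradient at (2.1056, -0.5452).
grad_x = 2*8*2.1056 + 3 = 36.6896
grad_y = 2*5*-0.5452 + 6 = 0.548
Step 2: Gradient step.
x_raw = 2.1056 - 0.02*36.6896 = 1.3718
y_raw = -0.5452 - 0.02*0.548 = -0.5562
Step 3: Project onto [-3, 5].
x_proj = clip(1.3718) = 1.3718
y_proj = clip(-0.5562) = -0.5562
Step 4: Evaluate f.
f(1.3718, -0.5562) = 17.3799


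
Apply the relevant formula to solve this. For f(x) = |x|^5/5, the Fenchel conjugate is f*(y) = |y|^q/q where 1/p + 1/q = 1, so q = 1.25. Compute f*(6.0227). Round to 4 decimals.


The conjugate exponent q satisfies 1/p + 1/q = 1.
p = 5, so q = 5/(5 - 1) = 1.25
|y|^q = 6.0227^1.25 = 9.4349
f*(6.0227) = 9.4349 / 1.25 = 7.548


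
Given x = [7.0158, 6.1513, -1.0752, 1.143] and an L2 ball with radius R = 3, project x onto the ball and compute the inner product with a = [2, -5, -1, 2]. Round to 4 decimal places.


Step 1: Compute ||x|| (intermediates to 6 decimals).
||x|| = sqrt(7.0158^2 + 6.1513^2 + (-1.0752)^2 + 1.143^2) = 9.46163
Step 2: Project.
Since ||x|| > R, scale = R/||x|| = 3/9.46163 = 0.31707, proj(x) = scale * x
proj(x) = [2.2245, 1.950393, -0.340914, 0.362411]
Step 3: Dot product.
a^T * proj(x) = 2*2.2245 - 5*1.950393 - 1*(-0.340914) + 2*0.362411 = -4.2372


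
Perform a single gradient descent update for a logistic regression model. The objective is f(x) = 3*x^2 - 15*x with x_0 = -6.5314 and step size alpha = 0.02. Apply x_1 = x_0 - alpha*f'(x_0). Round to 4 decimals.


We compute the gradient at x_0 and apply the update.
f'(x) = 6*x - 15
f'(-6.5314) = 6*-6.5314 - 15 = -54.1884
x_1 = -6.5314 - 0.02*-54.1884 = -5.4476


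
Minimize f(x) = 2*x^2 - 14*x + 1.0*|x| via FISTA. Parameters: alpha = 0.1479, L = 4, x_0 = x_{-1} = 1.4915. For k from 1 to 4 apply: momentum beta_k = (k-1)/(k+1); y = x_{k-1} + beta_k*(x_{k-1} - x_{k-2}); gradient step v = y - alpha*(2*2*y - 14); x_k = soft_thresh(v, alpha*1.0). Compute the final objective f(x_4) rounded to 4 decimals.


FISTA on f(x) = 2*x^2 - 14*x + 1.0*|x|
L = 4, alpha = 0.1479
Iteration 1: beta = 0.0, y = 1.4915 + 0.0*(1.4915 - 1.4915) = 1.4915
  grad(y) = -8.034, v = y - alpha*grad = 2.6797
  prox(v) = soft_thresh(2.6797, 0.1479) = 2.5318
Iteration 2: beta = 0.3333, y = 2.5318 + 0.3333*(2.5318 - 1.4915) = 2.8786
  grad(y) = -2.4856, v = y - alpha*grad = 3.2462
  prox(v) = soft_thresh(3.2462, 0.1479) = 3.0983
Iteration 3: beta = 0.5, y = 3.0983 + 0.5*(3.0983 - 2.5318) = 3.3816
  grad(y) = -0.4737, v = y - alpha*grad = 3.4516
  prox(v) = soft_thresh(3.4516, 0.1479) = 3.3037
Iteration 4: beta = 0.6, y = 3.3037 + 0.6*(3.3037 - 3.0983) = 3.427
  grad(y) = -0.2921, v = y - alpha*grad = 3.4702
  prox(v) = soft_thresh(3.4702, 0.1479) = 3.3223
f(x_4) = 2*3.3223^2 - 14*3.3223 + 1.0*|3.3223| = -21.1146


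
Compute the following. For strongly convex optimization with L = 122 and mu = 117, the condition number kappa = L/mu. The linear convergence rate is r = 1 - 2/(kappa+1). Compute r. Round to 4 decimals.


Step 1: Compute the condition number.
kappa = L/mu = 122/117 = 1.0427
Step 2: Compute the convergence rate.
r = 1 - 2/(kappa + 1) = 1 - 2*mu/(L + mu) = (L - mu)/(L + mu) = 5/239 = 0.0209


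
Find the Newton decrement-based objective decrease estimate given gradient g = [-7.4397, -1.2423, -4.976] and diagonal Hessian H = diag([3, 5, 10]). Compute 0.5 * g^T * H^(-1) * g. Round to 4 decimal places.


Step 1: H is diagonal, so H^(-1) * g = [-2.4799, -0.2485, -0.4976].
Step 2: g^T H^(-1) g = sum_i g_i^2 / H_ii
  = (-7.4397)^2/3 + (-1.2423)^2/5 + (-4.976)^2/10
  = 18.4497 + 0.3087 + 2.4761 = 21.2344
Step 3: Objective decrease = 0.5 * g^T H^(-1) g = 10.6172


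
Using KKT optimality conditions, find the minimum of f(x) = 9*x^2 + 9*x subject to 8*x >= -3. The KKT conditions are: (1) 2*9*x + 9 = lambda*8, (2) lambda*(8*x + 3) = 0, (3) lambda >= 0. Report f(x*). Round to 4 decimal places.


Step 1: Try lambda = 0 (constraint inactive).
x_unc = -9/(2*9) = -0.5
Check: 8*-0.5 = -4.0 < -3 -- violated!
Step 2: Constraint must be active: 8*x = -3
x* = -3/8 = -0.375
lambda = (2*9*(-0.375) + 9)/8 = 0.2813
Step 3: Compute optimal value.
f(x*) = 9*(-0.375)^2 + 9*(-0.375) = -2.1094


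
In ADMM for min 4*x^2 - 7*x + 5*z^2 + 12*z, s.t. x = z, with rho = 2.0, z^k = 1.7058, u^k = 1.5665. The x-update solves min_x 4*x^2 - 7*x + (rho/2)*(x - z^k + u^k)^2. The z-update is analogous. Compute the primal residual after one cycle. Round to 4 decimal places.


ADMM iteration with rho = 2.0, z^k = 1.7058, u^k = 1.5665
Step 1: x-update.
Minimize 4*x^2 - 7*x + (2.0/2)*(x - 1.7058 + 1.5665)^2
FOC: (2*4 + 2.0)*x = 7 + 2.0*(1.7058 - 1.5665)
x^{k+1} = 0.7279
Step 2: z-update.
Minimize 5*z^2 + 12*z + (2.0/2)*(0.7279 - z + 1.5665)^2
FOC: (2*5 + 2.0)*z = -12 + 2.0*(0.7279 + 1.5665)
z^{k+1} = -0.6176
Step 3: u-update.
u^{k+1} = 1.5665 + 0.7279 + 0.6176 = 2.912
Step 4: Primal residual = |0.7279 + 0.6176| = 1.3455


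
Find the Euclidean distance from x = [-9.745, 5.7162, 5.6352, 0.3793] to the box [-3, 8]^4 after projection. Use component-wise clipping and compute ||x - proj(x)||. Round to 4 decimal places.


Project each component onto [-3, 8].
clip(-9.745) = -3.0, clip(5.7162) = 5.7162, clip(5.6352) = 5.6352, clip(0.3793) = 0.3793
Projection = [-3.0, 5.7162, 5.6352, 0.3793]
Squared diffs: [45.495, 0.0, 0.0, 0.0]
Distance = sqrt(45.495) = 6.745


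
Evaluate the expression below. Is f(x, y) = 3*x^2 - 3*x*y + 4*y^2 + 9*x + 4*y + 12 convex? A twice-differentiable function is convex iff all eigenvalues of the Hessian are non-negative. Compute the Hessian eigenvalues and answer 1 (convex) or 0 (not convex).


The Hessian of f(x,y) = 3*x^2 - 3*x*y + 4*y^2 + 9*x + 4*y + 12 is:
H = [[6, -3], [-3, 8]]
Trace = 6 + 8 = 14
Determinant = 6*8 - (-3)^2 = 39
Discriminant = (14)^2 - 4*39 = 40.0
Eigenvalues: lambda_1 = 3.8377, lambda_2 = 10.1623
The function is convex.

1


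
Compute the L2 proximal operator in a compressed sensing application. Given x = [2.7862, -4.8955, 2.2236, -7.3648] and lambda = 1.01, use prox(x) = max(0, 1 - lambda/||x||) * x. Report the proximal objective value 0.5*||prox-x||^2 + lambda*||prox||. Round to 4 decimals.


Step 1: Compute ||x||.
||x|| = 9.5349
Step 2: Compute scaling factor.
scale = max(0, 1 - 1.01/9.5349) = 0.8941
Step 3: prox(x) = [2.4911, -4.3769, 1.9881, -6.5847]
||prox(x)|| = 8.5249
Step 4: Proximal objective.
0.5*||prox-x||^2 = 0.5101
lambda*||prox|| = 8.6101
Total = 9.1202


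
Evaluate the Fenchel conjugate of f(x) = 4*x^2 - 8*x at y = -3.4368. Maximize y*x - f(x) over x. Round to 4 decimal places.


f*(y) = sup_x {y*x - a*x^2 - b*x} = sup_x {(y-b)*x - a*x^2}
FOC: (y - b) - 2a*x = 0 => x* = (y - b)/(2a)
x* = (-3.4368 + 8)/(2*4) = 0.5704
f*(-3.4368) = (y-b)^2/(4a) = (-3.4368 + 8)^2/(4*4)
= 20.8228/16 = 1.3014


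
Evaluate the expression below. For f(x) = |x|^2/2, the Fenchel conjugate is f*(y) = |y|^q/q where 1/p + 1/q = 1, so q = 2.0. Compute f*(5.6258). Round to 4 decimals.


The conjugate exponent q satisfies 1/p + 1/q = 1.
p = 2, so q = 2/(2 - 1) = 2.0
|y|^q = 5.6258^2.0 = 31.6496
f*(5.6258) = 31.6496 / 2.0 = 15.8248


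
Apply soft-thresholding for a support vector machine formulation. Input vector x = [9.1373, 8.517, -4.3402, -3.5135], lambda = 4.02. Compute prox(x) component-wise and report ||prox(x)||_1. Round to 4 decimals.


Soft-thresholding with lambda = 4.02:
prox(9.1373) = sign(9.1373)*max(|9.1373| - 4.02, 0) = 5.1173
prox(8.517) = sign(8.517)*max(|8.517| - 4.02, 0) = 4.497
prox(-4.3402) = sign(-4.3402)*max(|-4.3402| - 4.02, 0) = -0.3202
prox(-3.5135) = sign(-3.5135)*max(|-3.5135| - 4.02, 0) = 0.0
prox(x) = [5.1173, 4.497, -0.3202, 0.0]
||prox(x)||_1 = 5.1173 + 4.497 + 0.3202 + 0.0 = 9.9345


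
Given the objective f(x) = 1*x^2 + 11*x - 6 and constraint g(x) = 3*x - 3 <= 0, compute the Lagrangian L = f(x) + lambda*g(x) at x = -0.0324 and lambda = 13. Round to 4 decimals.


Step 1: Evaluate f(x).
f(-0.0324) = 1*(-0.0324)^2 + 11*(-0.0324) - 6 = -6.3554
Step 2: Evaluate g(x).
g(-0.0324) = 3*-0.0324 - 3 = -3.0972
Step 3: Compute Lagrangian.
L = -6.3554 + 13*-3.0972 = -46.619
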